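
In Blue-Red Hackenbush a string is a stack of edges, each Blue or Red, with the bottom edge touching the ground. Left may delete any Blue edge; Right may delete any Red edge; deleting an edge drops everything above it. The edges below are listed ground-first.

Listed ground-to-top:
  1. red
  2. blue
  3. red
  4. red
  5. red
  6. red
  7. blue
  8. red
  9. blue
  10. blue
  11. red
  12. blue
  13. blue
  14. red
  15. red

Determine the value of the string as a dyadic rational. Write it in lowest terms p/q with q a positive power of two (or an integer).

val_1 [r]  L=[∅]  R=[0]  gives -1
val_2 [rb]  L=[-1]  R=[0]  gives -1/2
val_3 [rbr]  L=[-1]  R=[-1/2; 0]  gives -3/4
val_4 [rbrr]  L=[-1]  R=[-3/4; -1/2; 0]  gives -7/8
val_5 [rbrrr]  L=[-1]  R=[-7/8; -3/4; -1/2; 0]  gives -15/16
val_6 [rbrrrr]  L=[-1]  R=[-15/16; -7/8; -3/4; -1/2; 0]  gives -31/32
val_7 [rbrrrrb]  L=[-1; -31/32]  R=[-15/16; -7/8; -3/4; -1/2; 0]  gives -61/64
val_8 [rbrrrrbr]  L=[-1; -31/32]  R=[-61/64; -15/16; -7/8; -3/4; -1/2; 0]  gives -123/128
val_9 [rbrrrrbrb]  L=[-1; -31/32; -123/128]  R=[-61/64; -15/16; -7/8; -3/4; -1/2; 0]  gives -245/256
val_10 [rbrrrrbrbb]  L=[-1; -31/32; -123/128; -245/256]  R=[-61/64; -15/16; -7/8; -3/4; -1/2; 0]  gives -489/512
val_11 [rbrrrrbrbbr]  L=[-1; -31/32; -123/128; -245/256]  R=[-489/512; -61/64; -15/16; -7/8; -3/4; -1/2; 0]  gives -979/1024
val_12 [rbrrrrbrbbrb]  L=[-1; -31/32; -123/128; -245/256; -979/1024]  R=[-489/512; -61/64; -15/16; -7/8; -3/4; -1/2; 0]  gives -1957/2048
val_13 [rbrrrrbrbbrbb]  L=[-1; -31/32; -123/128; -245/256; -979/1024; -1957/2048]  R=[-489/512; -61/64; -15/16; -7/8; -3/4; -1/2; 0]  gives -3913/4096
val_14 [rbrrrrbrbbrbbr]  L=[-1; -31/32; -123/128; -245/256; -979/1024; -1957/2048]  R=[-3913/4096; -489/512; -61/64; -15/16; -7/8; -3/4; -1/2; 0]  gives -7827/8192
val_15 [rbrrrrbrbbrbbrr]  L=[-1; -31/32; -123/128; -245/256; -979/1024; -1957/2048]  R=[-7827/8192; -3913/4096; -489/512; -61/64; -15/16; -7/8; -3/4; -1/2; 0]  gives -15655/16384

-15655/16384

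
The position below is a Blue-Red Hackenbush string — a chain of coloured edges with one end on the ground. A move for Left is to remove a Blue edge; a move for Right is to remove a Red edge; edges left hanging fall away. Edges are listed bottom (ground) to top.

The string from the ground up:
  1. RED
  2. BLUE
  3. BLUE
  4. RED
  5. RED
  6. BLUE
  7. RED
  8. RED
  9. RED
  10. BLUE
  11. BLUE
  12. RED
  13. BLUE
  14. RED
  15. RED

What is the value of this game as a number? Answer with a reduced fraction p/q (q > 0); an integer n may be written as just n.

step 1: add RED to get R; options L={  } R={ 0 } → -1
step 2: add BLUE to get RB; options L={ -1 } R={ 0 } → -1/2
step 3: add BLUE to get RBB; options L={ -1, -1/2 } R={ 0 } → -1/4
step 4: add RED to get RBBR; options L={ -1, -1/2 } R={ -1/4, 0 } → -3/8
step 5: add RED to get RBBRR; options L={ -1, -1/2 } R={ -3/8, -1/4, 0 } → -7/16
step 6: add BLUE to get RBBRRB; options L={ -1, -1/2, -7/16 } R={ -3/8, -1/4, 0 } → -13/32
step 7: add RED to get RBBRRBR; options L={ -1, -1/2, -7/16 } R={ -13/32, -3/8, -1/4, 0 } → -27/64
step 8: add RED to get RBBRRBRR; options L={ -1, -1/2, -7/16 } R={ -27/64, -13/32, -3/8, -1/4, 0 } → -55/128
step 9: add RED to get RBBRRBRRR; options L={ -1, -1/2, -7/16 } R={ -55/128, -27/64, -13/32, -3/8, -1/4, 0 } → -111/256
step 10: add BLUE to get RBBRRBRRRB; options L={ -1, -1/2, -7/16, -111/256 } R={ -55/128, -27/64, -13/32, -3/8, -1/4, 0 } → -221/512
step 11: add BLUE to get RBBRRBRRRBB; options L={ -1, -1/2, -7/16, -111/256, -221/512 } R={ -55/128, -27/64, -13/32, -3/8, -1/4, 0 } → -441/1024
step 12: add RED to get RBBRRBRRRBBR; options L={ -1, -1/2, -7/16, -111/256, -221/512 } R={ -441/1024, -55/128, -27/64, -13/32, -3/8, -1/4, 0 } → -883/2048
step 13: add BLUE to get RBBRRBRRRBBRB; options L={ -1, -1/2, -7/16, -111/256, -221/512, -883/2048 } R={ -441/1024, -55/128, -27/64, -13/32, -3/8, -1/4, 0 } → -1765/4096
step 14: add RED to get RBBRRBRRRBBRBR; options L={ -1, -1/2, -7/16, -111/256, -221/512, -883/2048 } R={ -1765/4096, -441/1024, -55/128, -27/64, -13/32, -3/8, -1/4, 0 } → -3531/8192
step 15: add RED to get RBBRRBRRRBBRBRR; options L={ -1, -1/2, -7/16, -111/256, -221/512, -883/2048 } R={ -3531/8192, -1765/4096, -441/1024, -55/128, -27/64, -13/32, -3/8, -1/4, 0 } → -7063/16384

-7063/16384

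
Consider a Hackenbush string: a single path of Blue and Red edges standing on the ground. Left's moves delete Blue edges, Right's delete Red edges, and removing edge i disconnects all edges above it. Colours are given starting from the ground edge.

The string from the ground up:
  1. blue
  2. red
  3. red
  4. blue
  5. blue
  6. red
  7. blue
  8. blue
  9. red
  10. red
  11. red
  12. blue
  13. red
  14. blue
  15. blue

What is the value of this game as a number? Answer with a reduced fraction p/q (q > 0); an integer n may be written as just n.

6935/16384

b: Left { 0 }, Right { · } → simplest 1
br: Left { 0 }, Right { 1 } → simplest 1/2
brr: Left { 0 }, Right { 1/2; 1 } → simplest 1/4
brrb: Left { 0; 1/4 }, Right { 1/2; 1 } → simplest 3/8
brrbb: Left { 0; 1/4; 3/8 }, Right { 1/2; 1 } → simplest 7/16
brrbbr: Left { 0; 1/4; 3/8 }, Right { 7/16; 1/2; 1 } → simplest 13/32
brrbbrb: Left { 0; 1/4; 3/8; 13/32 }, Right { 7/16; 1/2; 1 } → simplest 27/64
brrbbrbb: Left { 0; 1/4; 3/8; 13/32; 27/64 }, Right { 7/16; 1/2; 1 } → simplest 55/128
brrbbrbbr: Left { 0; 1/4; 3/8; 13/32; 27/64 }, Right { 55/128; 7/16; 1/2; 1 } → simplest 109/256
brrbbrbbrr: Left { 0; 1/4; 3/8; 13/32; 27/64 }, Right { 109/256; 55/128; 7/16; 1/2; 1 } → simplest 217/512
brrbbrbbrrr: Left { 0; 1/4; 3/8; 13/32; 27/64 }, Right { 217/512; 109/256; 55/128; 7/16; 1/2; 1 } → simplest 433/1024
brrbbrbbrrrb: Left { 0; 1/4; 3/8; 13/32; 27/64; 433/1024 }, Right { 217/512; 109/256; 55/128; 7/16; 1/2; 1 } → simplest 867/2048
brrbbrbbrrrbr: Left { 0; 1/4; 3/8; 13/32; 27/64; 433/1024 }, Right { 867/2048; 217/512; 109/256; 55/128; 7/16; 1/2; 1 } → simplest 1733/4096
brrbbrbbrrrbrb: Left { 0; 1/4; 3/8; 13/32; 27/64; 433/1024; 1733/4096 }, Right { 867/2048; 217/512; 109/256; 55/128; 7/16; 1/2; 1 } → simplest 3467/8192
brrbbrbbrrrbrbb: Left { 0; 1/4; 3/8; 13/32; 27/64; 433/1024; 1733/4096; 3467/8192 }, Right { 867/2048; 217/512; 109/256; 55/128; 7/16; 1/2; 1 } → simplest 6935/16384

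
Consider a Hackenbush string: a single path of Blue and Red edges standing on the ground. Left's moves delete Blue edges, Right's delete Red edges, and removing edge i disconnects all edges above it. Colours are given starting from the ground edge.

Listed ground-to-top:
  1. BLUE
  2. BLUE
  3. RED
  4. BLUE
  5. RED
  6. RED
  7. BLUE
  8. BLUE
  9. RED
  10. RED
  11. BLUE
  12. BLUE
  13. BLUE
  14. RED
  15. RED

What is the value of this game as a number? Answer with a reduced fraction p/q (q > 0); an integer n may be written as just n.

Prefix values for BLUE BLUE RED BLUE RED RED BLUE BLUE RED RED BLUE BLUE BLUE RED RED via {L|R} + simplicity:
value_1 [B]  L=[0]  R=[(no moves)]  -> 1
value_2 [BB]  L=[0, 1]  R=[(no moves)]  -> 2
value_3 [BBR]  L=[0, 1]  R=[2]  -> 3/2
value_4 [BBRB]  L=[0, 1, 3/2]  R=[2]  -> 7/4
value_5 [BBRBR]  L=[0, 1, 3/2]  R=[7/4, 2]  -> 13/8
value_6 [BBRBRR]  L=[0, 1, 3/2]  R=[13/8, 7/4, 2]  -> 25/16
value_7 [BBRBRRB]  L=[0, 1, 3/2, 25/16]  R=[13/8, 7/4, 2]  -> 51/32
value_8 [BBRBRRBB]  L=[0, 1, 3/2, 25/16, 51/32]  R=[13/8, 7/4, 2]  -> 103/64
value_9 [BBRBRRBBR]  L=[0, 1, 3/2, 25/16, 51/32]  R=[103/64, 13/8, 7/4, 2]  -> 205/128
value_10 [BBRBRRBBRR]  L=[0, 1, 3/2, 25/16, 51/32]  R=[205/128, 103/64, 13/8, 7/4, 2]  -> 409/256
value_11 [BBRBRRBBRRB]  L=[0, 1, 3/2, 25/16, 51/32, 409/256]  R=[205/128, 103/64, 13/8, 7/4, 2]  -> 819/512
value_12 [BBRBRRBBRRBB]  L=[0, 1, 3/2, 25/16, 51/32, 409/256, 819/512]  R=[205/128, 103/64, 13/8, 7/4, 2]  -> 1639/1024
value_13 [BBRBRRBBRRBBB]  L=[0, 1, 3/2, 25/16, 51/32, 409/256, 819/512, 1639/1024]  R=[205/128, 103/64, 13/8, 7/4, 2]  -> 3279/2048
value_14 [BBRBRRBBRRBBBR]  L=[0, 1, 3/2, 25/16, 51/32, 409/256, 819/512, 1639/1024]  R=[3279/2048, 205/128, 103/64, 13/8, 7/4, 2]  -> 6557/4096
value_15 [BBRBRRBBRRBBBRR]  L=[0, 1, 3/2, 25/16, 51/32, 409/256, 819/512, 1639/1024]  R=[6557/4096, 3279/2048, 205/128, 103/64, 13/8, 7/4, 2]  -> 13113/8192

13113/8192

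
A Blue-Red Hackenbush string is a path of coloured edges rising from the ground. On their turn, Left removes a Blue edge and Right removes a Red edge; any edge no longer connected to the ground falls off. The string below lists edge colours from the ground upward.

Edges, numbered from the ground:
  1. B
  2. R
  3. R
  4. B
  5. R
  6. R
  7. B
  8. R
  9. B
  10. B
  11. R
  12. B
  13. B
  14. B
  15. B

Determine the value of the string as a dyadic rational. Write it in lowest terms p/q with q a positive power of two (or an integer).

value_1 [B]  L=[0]  R=[(no moves)]  so 1
value_2 [BR]  L=[0]  R=[1]  so 1/2
value_3 [BRR]  L=[0]  R=[1/2, 1]  so 1/4
value_4 [BRRB]  L=[0, 1/4]  R=[1/2, 1]  so 3/8
value_5 [BRRBR]  L=[0, 1/4]  R=[3/8, 1/2, 1]  so 5/16
value_6 [BRRBRR]  L=[0, 1/4]  R=[5/16, 3/8, 1/2, 1]  so 9/32
value_7 [BRRBRRB]  L=[0, 1/4, 9/32]  R=[5/16, 3/8, 1/2, 1]  so 19/64
value_8 [BRRBRRBR]  L=[0, 1/4, 9/32]  R=[19/64, 5/16, 3/8, 1/2, 1]  so 37/128
value_9 [BRRBRRBRB]  L=[0, 1/4, 9/32, 37/128]  R=[19/64, 5/16, 3/8, 1/2, 1]  so 75/256
value_10 [BRRBRRBRBB]  L=[0, 1/4, 9/32, 37/128, 75/256]  R=[19/64, 5/16, 3/8, 1/2, 1]  so 151/512
value_11 [BRRBRRBRBBR]  L=[0, 1/4, 9/32, 37/128, 75/256]  R=[151/512, 19/64, 5/16, 3/8, 1/2, 1]  so 301/1024
value_12 [BRRBRRBRBBRB]  L=[0, 1/4, 9/32, 37/128, 75/256, 301/1024]  R=[151/512, 19/64, 5/16, 3/8, 1/2, 1]  so 603/2048
value_13 [BRRBRRBRBBRBB]  L=[0, 1/4, 9/32, 37/128, 75/256, 301/1024, 603/2048]  R=[151/512, 19/64, 5/16, 3/8, 1/2, 1]  so 1207/4096
value_14 [BRRBRRBRBBRBBB]  L=[0, 1/4, 9/32, 37/128, 75/256, 301/1024, 603/2048, 1207/4096]  R=[151/512, 19/64, 5/16, 3/8, 1/2, 1]  so 2415/8192
value_15 [BRRBRRBRBBRBBBB]  L=[0, 1/4, 9/32, 37/128, 75/256, 301/1024, 603/2048, 1207/4096, 2415/8192]  R=[151/512, 19/64, 5/16, 3/8, 1/2, 1]  so 4831/16384

4831/16384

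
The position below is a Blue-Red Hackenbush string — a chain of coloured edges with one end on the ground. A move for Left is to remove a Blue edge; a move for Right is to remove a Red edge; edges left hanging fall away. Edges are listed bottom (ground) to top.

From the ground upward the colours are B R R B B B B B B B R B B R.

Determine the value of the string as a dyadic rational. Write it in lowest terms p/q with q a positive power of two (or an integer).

Build G(s[:k]) for k = 1..14, string s = B R R B B B B B B B R B B R.
1 of 14 · B · max L 0 · min R +∞ gives 1
2 of 14 · BR · max L 0 · min R 1 gives 1/2
3 of 14 · BRR · max L 0 · min R 1/2 gives 1/4
4 of 14 · BRRB · max L 1/4 · min R 1/2 gives 3/8
5 of 14 · BRRBB · max L 3/8 · min R 1/2 gives 7/16
6 of 14 · BRRBBB · max L 7/16 · min R 1/2 gives 15/32
7 of 14 · BRRBBBB · max L 15/32 · min R 1/2 gives 31/64
8 of 14 · BRRBBBBB · max L 31/64 · min R 1/2 gives 63/128
9 of 14 · BRRBBBBBB · max L 63/128 · min R 1/2 gives 127/256
10 of 14 · BRRBBBBBBB · max L 127/256 · min R 1/2 gives 255/512
11 of 14 · BRRBBBBBBBR · max L 127/256 · min R 255/512 gives 509/1024
12 of 14 · BRRBBBBBBBRB · max L 509/1024 · min R 255/512 gives 1019/2048
13 of 14 · BRRBBBBBBBRBB · max L 1019/2048 · min R 255/512 gives 2039/4096
14 of 14 · BRRBBBBBBBRBBR · max L 1019/2048 · min R 2039/4096 gives 4077/8192

4077/8192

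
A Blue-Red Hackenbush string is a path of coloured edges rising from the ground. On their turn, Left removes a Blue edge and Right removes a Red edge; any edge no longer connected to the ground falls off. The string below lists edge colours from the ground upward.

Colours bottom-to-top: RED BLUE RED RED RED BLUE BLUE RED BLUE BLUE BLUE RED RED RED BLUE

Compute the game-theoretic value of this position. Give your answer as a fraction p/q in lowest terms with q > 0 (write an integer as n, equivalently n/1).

R: Left { — }, Right { 0 } = simplest -1
RB: Left { -1 }, Right { 0 } = simplest -1/2
RBR: Left { -1 }, Right { -1/2 0 } = simplest -3/4
RBRR: Left { -1 }, Right { -3/4 -1/2 0 } = simplest -7/8
RBRRR: Left { -1 }, Right { -7/8 -3/4 -1/2 0 } = simplest -15/16
RBRRRB: Left { -1 -15/16 }, Right { -7/8 -3/4 -1/2 0 } = simplest -29/32
RBRRRBB: Left { -1 -15/16 -29/32 }, Right { -7/8 -3/4 -1/2 0 } = simplest -57/64
RBRRRBBR: Left { -1 -15/16 -29/32 }, Right { -57/64 -7/8 -3/4 -1/2 0 } = simplest -115/128
RBRRRBBRB: Left { -1 -15/16 -29/32 -115/128 }, Right { -57/64 -7/8 -3/4 -1/2 0 } = simplest -229/256
RBRRRBBRBB: Left { -1 -15/16 -29/32 -115/128 -229/256 }, Right { -57/64 -7/8 -3/4 -1/2 0 } = simplest -457/512
RBRRRBBRBBB: Left { -1 -15/16 -29/32 -115/128 -229/256 -457/512 }, Right { -57/64 -7/8 -3/4 -1/2 0 } = simplest -913/1024
RBRRRBBRBBBR: Left { -1 -15/16 -29/32 -115/128 -229/256 -457/512 }, Right { -913/1024 -57/64 -7/8 -3/4 -1/2 0 } = simplest -1827/2048
RBRRRBBRBBBRR: Left { -1 -15/16 -29/32 -115/128 -229/256 -457/512 }, Right { -1827/2048 -913/1024 -57/64 -7/8 -3/4 -1/2 0 } = simplest -3655/4096
RBRRRBBRBBBRRR: Left { -1 -15/16 -29/32 -115/128 -229/256 -457/512 }, Right { -3655/4096 -1827/2048 -913/1024 -57/64 -7/8 -3/4 -1/2 0 } = simplest -7311/8192
RBRRRBBRBBBRRRB: Left { -1 -15/16 -29/32 -115/128 -229/256 -457/512 -7311/8192 }, Right { -3655/4096 -1827/2048 -913/1024 -57/64 -7/8 -3/4 -1/2 0 } = simplest -14621/16384

-14621/16384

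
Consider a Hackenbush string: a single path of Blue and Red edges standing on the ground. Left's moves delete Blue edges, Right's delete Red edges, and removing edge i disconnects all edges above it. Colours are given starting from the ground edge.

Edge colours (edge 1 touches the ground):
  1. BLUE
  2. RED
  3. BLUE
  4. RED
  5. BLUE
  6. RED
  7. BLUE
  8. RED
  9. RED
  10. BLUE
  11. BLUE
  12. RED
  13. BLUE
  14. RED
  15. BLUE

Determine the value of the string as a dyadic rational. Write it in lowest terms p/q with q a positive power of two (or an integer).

val_1 [B]  L=[0]  R=[]  -> 1
val_2 [BR]  L=[0]  R=[1]  -> 1/2
val_3 [BRB]  L=[0 1/2]  R=[1]  -> 3/4
val_4 [BRBR]  L=[0 1/2]  R=[3/4 1]  -> 5/8
val_5 [BRBRB]  L=[0 1/2 5/8]  R=[3/4 1]  -> 11/16
val_6 [BRBRBR]  L=[0 1/2 5/8]  R=[11/16 3/4 1]  -> 21/32
val_7 [BRBRBRB]  L=[0 1/2 5/8 21/32]  R=[11/16 3/4 1]  -> 43/64
val_8 [BRBRBRBR]  L=[0 1/2 5/8 21/32]  R=[43/64 11/16 3/4 1]  -> 85/128
val_9 [BRBRBRBRR]  L=[0 1/2 5/8 21/32]  R=[85/128 43/64 11/16 3/4 1]  -> 169/256
val_10 [BRBRBRBRRB]  L=[0 1/2 5/8 21/32 169/256]  R=[85/128 43/64 11/16 3/4 1]  -> 339/512
val_11 [BRBRBRBRRBB]  L=[0 1/2 5/8 21/32 169/256 339/512]  R=[85/128 43/64 11/16 3/4 1]  -> 679/1024
val_12 [BRBRBRBRRBBR]  L=[0 1/2 5/8 21/32 169/256 339/512]  R=[679/1024 85/128 43/64 11/16 3/4 1]  -> 1357/2048
val_13 [BRBRBRBRRBBRB]  L=[0 1/2 5/8 21/32 169/256 339/512 1357/2048]  R=[679/1024 85/128 43/64 11/16 3/4 1]  -> 2715/4096
val_14 [BRBRBRBRRBBRBR]  L=[0 1/2 5/8 21/32 169/256 339/512 1357/2048]  R=[2715/4096 679/1024 85/128 43/64 11/16 3/4 1]  -> 5429/8192
val_15 [BRBRBRBRRBBRBRB]  L=[0 1/2 5/8 21/32 169/256 339/512 1357/2048 5429/8192]  R=[2715/4096 679/1024 85/128 43/64 11/16 3/4 1]  -> 10859/16384

10859/16384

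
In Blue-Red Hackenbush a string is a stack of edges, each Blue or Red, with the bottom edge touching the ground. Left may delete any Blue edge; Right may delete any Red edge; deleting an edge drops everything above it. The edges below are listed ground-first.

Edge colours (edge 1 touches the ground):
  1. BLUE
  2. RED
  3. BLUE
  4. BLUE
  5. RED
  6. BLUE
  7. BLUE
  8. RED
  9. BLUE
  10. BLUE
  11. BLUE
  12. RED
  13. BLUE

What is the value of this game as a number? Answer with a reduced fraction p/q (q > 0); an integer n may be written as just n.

B: Left { 0 }, Right { — } → simplest 1
BR: Left { 0 }, Right { 1 } → simplest 1/2
BRB: Left { 0; 1/2 }, Right { 1 } → simplest 3/4
BRBB: Left { 0; 1/2; 3/4 }, Right { 1 } → simplest 7/8
BRBBR: Left { 0; 1/2; 3/4 }, Right { 7/8; 1 } → simplest 13/16
BRBBRB: Left { 0; 1/2; 3/4; 13/16 }, Right { 7/8; 1 } → simplest 27/32
BRBBRBB: Left { 0; 1/2; 3/4; 13/16; 27/32 }, Right { 7/8; 1 } → simplest 55/64
BRBBRBBR: Left { 0; 1/2; 3/4; 13/16; 27/32 }, Right { 55/64; 7/8; 1 } → simplest 109/128
BRBBRBBRB: Left { 0; 1/2; 3/4; 13/16; 27/32; 109/128 }, Right { 55/64; 7/8; 1 } → simplest 219/256
BRBBRBBRBB: Left { 0; 1/2; 3/4; 13/16; 27/32; 109/128; 219/256 }, Right { 55/64; 7/8; 1 } → simplest 439/512
BRBBRBBRBBB: Left { 0; 1/2; 3/4; 13/16; 27/32; 109/128; 219/256; 439/512 }, Right { 55/64; 7/8; 1 } → simplest 879/1024
BRBBRBBRBBBR: Left { 0; 1/2; 3/4; 13/16; 27/32; 109/128; 219/256; 439/512 }, Right { 879/1024; 55/64; 7/8; 1 } → simplest 1757/2048
BRBBRBBRBBBRB: Left { 0; 1/2; 3/4; 13/16; 27/32; 109/128; 219/256; 439/512; 1757/2048 }, Right { 879/1024; 55/64; 7/8; 1 } → simplest 3515/4096

3515/4096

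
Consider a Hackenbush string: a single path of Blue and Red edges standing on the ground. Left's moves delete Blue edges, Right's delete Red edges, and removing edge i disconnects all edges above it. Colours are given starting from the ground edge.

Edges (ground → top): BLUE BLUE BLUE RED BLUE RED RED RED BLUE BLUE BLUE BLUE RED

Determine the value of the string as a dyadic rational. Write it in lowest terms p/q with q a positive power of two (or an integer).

B: Left { 0 }, Right { · } — simplest 1
BB: Left { 0, 1 }, Right { · } — simplest 2
BBB: Left { 0, 1, 2 }, Right { · } — simplest 3
BBBR: Left { 0, 1, 2 }, Right { 3 } — simplest 5/2
BBBRB: Left { 0, 1, 2, 5/2 }, Right { 3 } — simplest 11/4
BBBRBR: Left { 0, 1, 2, 5/2 }, Right { 11/4, 3 } — simplest 21/8
BBBRBRR: Left { 0, 1, 2, 5/2 }, Right { 21/8, 11/4, 3 } — simplest 41/16
BBBRBRRR: Left { 0, 1, 2, 5/2 }, Right { 41/16, 21/8, 11/4, 3 } — simplest 81/32
BBBRBRRRB: Left { 0, 1, 2, 5/2, 81/32 }, Right { 41/16, 21/8, 11/4, 3 } — simplest 163/64
BBBRBRRRBB: Left { 0, 1, 2, 5/2, 81/32, 163/64 }, Right { 41/16, 21/8, 11/4, 3 } — simplest 327/128
BBBRBRRRBBB: Left { 0, 1, 2, 5/2, 81/32, 163/64, 327/128 }, Right { 41/16, 21/8, 11/4, 3 } — simplest 655/256
BBBRBRRRBBBB: Left { 0, 1, 2, 5/2, 81/32, 163/64, 327/128, 655/256 }, Right { 41/16, 21/8, 11/4, 3 } — simplest 1311/512
BBBRBRRRBBBBR: Left { 0, 1, 2, 5/2, 81/32, 163/64, 327/128, 655/256 }, Right { 1311/512, 41/16, 21/8, 11/4, 3 } — simplest 2621/1024

2621/1024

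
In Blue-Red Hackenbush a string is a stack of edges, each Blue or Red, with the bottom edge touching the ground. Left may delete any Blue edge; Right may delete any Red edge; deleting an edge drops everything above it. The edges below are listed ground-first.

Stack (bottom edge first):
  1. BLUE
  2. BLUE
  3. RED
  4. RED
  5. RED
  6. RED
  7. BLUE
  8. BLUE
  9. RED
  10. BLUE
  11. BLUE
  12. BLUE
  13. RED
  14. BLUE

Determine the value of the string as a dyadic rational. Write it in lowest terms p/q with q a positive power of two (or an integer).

4539/4096

Build val(s[:k]) for k = 1..14, string s = BLUE BLUE RED RED RED RED BLUE BLUE RED BLUE BLUE BLUE RED BLUE.
val_1 [B]  L=[0]  R=[—]  ⇒ 1
val_2 [BB]  L=[0; 1]  R=[—]  ⇒ 2
val_3 [BBR]  L=[0; 1]  R=[2]  ⇒ 3/2
val_4 [BBRR]  L=[0; 1]  R=[3/2; 2]  ⇒ 5/4
val_5 [BBRRR]  L=[0; 1]  R=[5/4; 3/2; 2]  ⇒ 9/8
val_6 [BBRRRR]  L=[0; 1]  R=[9/8; 5/4; 3/2; 2]  ⇒ 17/16
val_7 [BBRRRRB]  L=[0; 1; 17/16]  R=[9/8; 5/4; 3/2; 2]  ⇒ 35/32
val_8 [BBRRRRBB]  L=[0; 1; 17/16; 35/32]  R=[9/8; 5/4; 3/2; 2]  ⇒ 71/64
val_9 [BBRRRRBBR]  L=[0; 1; 17/16; 35/32]  R=[71/64; 9/8; 5/4; 3/2; 2]  ⇒ 141/128
val_10 [BBRRRRBBRB]  L=[0; 1; 17/16; 35/32; 141/128]  R=[71/64; 9/8; 5/4; 3/2; 2]  ⇒ 283/256
val_11 [BBRRRRBBRBB]  L=[0; 1; 17/16; 35/32; 141/128; 283/256]  R=[71/64; 9/8; 5/4; 3/2; 2]  ⇒ 567/512
val_12 [BBRRRRBBRBBB]  L=[0; 1; 17/16; 35/32; 141/128; 283/256; 567/512]  R=[71/64; 9/8; 5/4; 3/2; 2]  ⇒ 1135/1024
val_13 [BBRRRRBBRBBBR]  L=[0; 1; 17/16; 35/32; 141/128; 283/256; 567/512]  R=[1135/1024; 71/64; 9/8; 5/4; 3/2; 2]  ⇒ 2269/2048
val_14 [BBRRRRBBRBBBRB]  L=[0; 1; 17/16; 35/32; 141/128; 283/256; 567/512; 2269/2048]  R=[1135/1024; 71/64; 9/8; 5/4; 3/2; 2]  ⇒ 4539/4096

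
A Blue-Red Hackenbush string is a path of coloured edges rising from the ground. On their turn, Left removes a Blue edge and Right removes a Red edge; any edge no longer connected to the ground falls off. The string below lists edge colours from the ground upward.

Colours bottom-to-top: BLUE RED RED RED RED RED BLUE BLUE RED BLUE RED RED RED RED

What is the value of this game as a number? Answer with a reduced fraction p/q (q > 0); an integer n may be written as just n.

417/8192

Prefix values for BLUE RED RED RED RED RED BLUE BLUE RED BLUE RED RED RED RED via {L|R} + simplicity:
B: Left { 0 }, Right { — } so simplest 1
BR: Left { 0 }, Right { 1 } so simplest 1/2
BRR: Left { 0 }, Right { 1/2,1 } so simplest 1/4
BRRR: Left { 0 }, Right { 1/4,1/2,1 } so simplest 1/8
BRRRR: Left { 0 }, Right { 1/8,1/4,1/2,1 } so simplest 1/16
BRRRRR: Left { 0 }, Right { 1/16,1/8,1/4,1/2,1 } so simplest 1/32
BRRRRRB: Left { 0,1/32 }, Right { 1/16,1/8,1/4,1/2,1 } so simplest 3/64
BRRRRRBB: Left { 0,1/32,3/64 }, Right { 1/16,1/8,1/4,1/2,1 } so simplest 7/128
BRRRRRBBR: Left { 0,1/32,3/64 }, Right { 7/128,1/16,1/8,1/4,1/2,1 } so simplest 13/256
BRRRRRBBRB: Left { 0,1/32,3/64,13/256 }, Right { 7/128,1/16,1/8,1/4,1/2,1 } so simplest 27/512
BRRRRRBBRBR: Left { 0,1/32,3/64,13/256 }, Right { 27/512,7/128,1/16,1/8,1/4,1/2,1 } so simplest 53/1024
BRRRRRBBRBRR: Left { 0,1/32,3/64,13/256 }, Right { 53/1024,27/512,7/128,1/16,1/8,1/4,1/2,1 } so simplest 105/2048
BRRRRRBBRBRRR: Left { 0,1/32,3/64,13/256 }, Right { 105/2048,53/1024,27/512,7/128,1/16,1/8,1/4,1/2,1 } so simplest 209/4096
BRRRRRBBRBRRRR: Left { 0,1/32,3/64,13/256 }, Right { 209/4096,105/2048,53/1024,27/512,7/128,1/16,1/8,1/4,1/2,1 } so simplest 417/8192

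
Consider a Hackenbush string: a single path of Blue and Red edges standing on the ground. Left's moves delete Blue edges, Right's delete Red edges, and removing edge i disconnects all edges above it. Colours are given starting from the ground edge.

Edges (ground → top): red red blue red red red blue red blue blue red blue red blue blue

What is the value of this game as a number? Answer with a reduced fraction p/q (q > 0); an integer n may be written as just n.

G(r) = { ∅ | 0 } -> -1
G(rr) = { ∅ | -1 0 } -> -2
G(rrb) = { -2 | -1 0 } -> -3/2
G(rrbr) = { -2 | -3/2 -1 0 } -> -7/4
G(rrbrr) = { -2 | -7/4 -3/2 -1 0 } -> -15/8
G(rrbrrr) = { -2 | -15/8 -7/4 -3/2 -1 0 } -> -31/16
G(rrbrrrb) = { -2 -31/16 | -15/8 -7/4 -3/2 -1 0 } -> -61/32
G(rrbrrrbr) = { -2 -31/16 | -61/32 -15/8 -7/4 -3/2 -1 0 } -> -123/64
G(rrbrrrbrb) = { -2 -31/16 -123/64 | -61/32 -15/8 -7/4 -3/2 -1 0 } -> -245/128
G(rrbrrrbrbb) = { -2 -31/16 -123/64 -245/128 | -61/32 -15/8 -7/4 -3/2 -1 0 } -> -489/256
G(rrbrrrbrbbr) = { -2 -31/16 -123/64 -245/128 | -489/256 -61/32 -15/8 -7/4 -3/2 -1 0 } -> -979/512
G(rrbrrrbrbbrb) = { -2 -31/16 -123/64 -245/128 -979/512 | -489/256 -61/32 -15/8 -7/4 -3/2 -1 0 } -> -1957/1024
G(rrbrrrbrbbrbr) = { -2 -31/16 -123/64 -245/128 -979/512 | -1957/1024 -489/256 -61/32 -15/8 -7/4 -3/2 -1 0 } -> -3915/2048
G(rrbrrrbrbbrbrb) = { -2 -31/16 -123/64 -245/128 -979/512 -3915/2048 | -1957/1024 -489/256 -61/32 -15/8 -7/4 -3/2 -1 0 } -> -7829/4096
G(rrbrrrbrbbrbrbb) = { -2 -31/16 -123/64 -245/128 -979/512 -3915/2048 -7829/4096 | -1957/1024 -489/256 -61/32 -15/8 -7/4 -3/2 -1 0 } -> -15657/8192

-15657/8192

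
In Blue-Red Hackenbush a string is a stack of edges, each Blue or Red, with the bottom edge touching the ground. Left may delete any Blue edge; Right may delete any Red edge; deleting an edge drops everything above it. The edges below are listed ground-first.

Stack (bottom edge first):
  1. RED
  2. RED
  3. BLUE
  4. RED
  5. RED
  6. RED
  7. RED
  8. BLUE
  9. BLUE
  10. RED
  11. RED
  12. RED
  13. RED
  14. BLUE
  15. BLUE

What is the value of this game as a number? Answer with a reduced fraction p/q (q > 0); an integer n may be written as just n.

Prefix values for RED RED BLUE RED RED RED RED BLUE BLUE RED RED RED RED BLUE BLUE via {L|R} + simplicity:
R: Left { ∅ }, Right { 0 } so simplest -1
RR: Left { ∅ }, Right { -1,0 } so simplest -2
RRB: Left { -2 }, Right { -1,0 } so simplest -3/2
RRBR: Left { -2 }, Right { -3/2,-1,0 } so simplest -7/4
RRBRR: Left { -2 }, Right { -7/4,-3/2,-1,0 } so simplest -15/8
RRBRRR: Left { -2 }, Right { -15/8,-7/4,-3/2,-1,0 } so simplest -31/16
RRBRRRR: Left { -2 }, Right { -31/16,-15/8,-7/4,-3/2,-1,0 } so simplest -63/32
RRBRRRRB: Left { -2,-63/32 }, Right { -31/16,-15/8,-7/4,-3/2,-1,0 } so simplest -125/64
RRBRRRRBB: Left { -2,-63/32,-125/64 }, Right { -31/16,-15/8,-7/4,-3/2,-1,0 } so simplest -249/128
RRBRRRRBBR: Left { -2,-63/32,-125/64 }, Right { -249/128,-31/16,-15/8,-7/4,-3/2,-1,0 } so simplest -499/256
RRBRRRRBBRR: Left { -2,-63/32,-125/64 }, Right { -499/256,-249/128,-31/16,-15/8,-7/4,-3/2,-1,0 } so simplest -999/512
RRBRRRRBBRRR: Left { -2,-63/32,-125/64 }, Right { -999/512,-499/256,-249/128,-31/16,-15/8,-7/4,-3/2,-1,0 } so simplest -1999/1024
RRBRRRRBBRRRR: Left { -2,-63/32,-125/64 }, Right { -1999/1024,-999/512,-499/256,-249/128,-31/16,-15/8,-7/4,-3/2,-1,0 } so simplest -3999/2048
RRBRRRRBBRRRRB: Left { -2,-63/32,-125/64,-3999/2048 }, Right { -1999/1024,-999/512,-499/256,-249/128,-31/16,-15/8,-7/4,-3/2,-1,0 } so simplest -7997/4096
RRBRRRRBBRRRRBB: Left { -2,-63/32,-125/64,-3999/2048,-7997/4096 }, Right { -1999/1024,-999/512,-499/256,-249/128,-31/16,-15/8,-7/4,-3/2,-1,0 } so simplest -15993/8192

-15993/8192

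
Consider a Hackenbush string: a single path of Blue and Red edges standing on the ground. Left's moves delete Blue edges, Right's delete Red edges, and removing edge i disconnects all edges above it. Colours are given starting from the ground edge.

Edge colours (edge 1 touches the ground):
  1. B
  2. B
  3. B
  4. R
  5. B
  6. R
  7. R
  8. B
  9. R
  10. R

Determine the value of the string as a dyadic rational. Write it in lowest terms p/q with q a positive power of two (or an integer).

g_1 [B]  L=[0]  R=[∅]  → 1
g_2 [BB]  L=[0 1]  R=[∅]  → 2
g_3 [BBB]  L=[0 1 2]  R=[∅]  → 3
g_4 [BBBR]  L=[0 1 2]  R=[3]  → 5/2
g_5 [BBBRB]  L=[0 1 2 5/2]  R=[3]  → 11/4
g_6 [BBBRBR]  L=[0 1 2 5/2]  R=[11/4 3]  → 21/8
g_7 [BBBRBRR]  L=[0 1 2 5/2]  R=[21/8 11/4 3]  → 41/16
g_8 [BBBRBRRB]  L=[0 1 2 5/2 41/16]  R=[21/8 11/4 3]  → 83/32
g_9 [BBBRBRRBR]  L=[0 1 2 5/2 41/16]  R=[83/32 21/8 11/4 3]  → 165/64
g_10 [BBBRBRRBRR]  L=[0 1 2 5/2 41/16]  R=[165/64 83/32 21/8 11/4 3]  → 329/128

329/128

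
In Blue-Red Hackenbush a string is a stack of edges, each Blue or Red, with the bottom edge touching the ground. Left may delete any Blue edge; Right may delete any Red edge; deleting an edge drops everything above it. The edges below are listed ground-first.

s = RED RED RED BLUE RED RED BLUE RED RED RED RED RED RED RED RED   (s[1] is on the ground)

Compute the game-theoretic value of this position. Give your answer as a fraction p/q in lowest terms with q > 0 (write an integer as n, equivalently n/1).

edge 1 of 15 (RED): { none | 0 } ⇒ -1
edge 2 of 15 (RED): { none | -1, 0 } ⇒ -2
edge 3 of 15 (RED): { none | -2, -1, 0 } ⇒ -3
edge 4 of 15 (BLUE): { -3 | -2, -1, 0 } ⇒ -5/2
edge 5 of 15 (RED): { -3 | -5/2, -2, -1, 0 } ⇒ -11/4
edge 6 of 15 (RED): { -3 | -11/4, -5/2, -2, -1, 0 } ⇒ -23/8
edge 7 of 15 (BLUE): { -3, -23/8 | -11/4, -5/2, -2, -1, 0 } ⇒ -45/16
edge 8 of 15 (RED): { -3, -23/8 | -45/16, -11/4, -5/2, -2, -1, 0 } ⇒ -91/32
edge 9 of 15 (RED): { -3, -23/8 | -91/32, -45/16, -11/4, -5/2, -2, -1, 0 } ⇒ -183/64
edge 10 of 15 (RED): { -3, -23/8 | -183/64, -91/32, -45/16, -11/4, -5/2, -2, -1, 0 } ⇒ -367/128
edge 11 of 15 (RED): { -3, -23/8 | -367/128, -183/64, -91/32, -45/16, -11/4, -5/2, -2, -1, 0 } ⇒ -735/256
edge 12 of 15 (RED): { -3, -23/8 | -735/256, -367/128, -183/64, -91/32, -45/16, -11/4, -5/2, -2, -1, 0 } ⇒ -1471/512
edge 13 of 15 (RED): { -3, -23/8 | -1471/512, -735/256, -367/128, -183/64, -91/32, -45/16, -11/4, -5/2, -2, -1, 0 } ⇒ -2943/1024
edge 14 of 15 (RED): { -3, -23/8 | -2943/1024, -1471/512, -735/256, -367/128, -183/64, -91/32, -45/16, -11/4, -5/2, -2, -1, 0 } ⇒ -5887/2048
edge 15 of 15 (RED): { -3, -23/8 | -5887/2048, -2943/1024, -1471/512, -735/256, -367/128, -183/64, -91/32, -45/16, -11/4, -5/2, -2, -1, 0 } ⇒ -11775/4096

-11775/4096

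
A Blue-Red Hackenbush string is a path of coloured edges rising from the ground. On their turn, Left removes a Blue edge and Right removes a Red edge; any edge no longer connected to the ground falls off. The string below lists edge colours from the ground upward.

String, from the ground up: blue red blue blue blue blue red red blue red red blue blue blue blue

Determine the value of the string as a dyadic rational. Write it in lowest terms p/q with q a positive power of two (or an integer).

15519/16384

Recurse on prefixes of the 15-edge string blue red blue blue blue blue red red blue red red blue blue blue blue:
G_1 [b]  L=[0]  R=[—]  — 1
G_2 [br]  L=[0]  R=[1]  — 1/2
G_3 [brb]  L=[0 1/2]  R=[1]  — 3/4
G_4 [brbb]  L=[0 1/2 3/4]  R=[1]  — 7/8
G_5 [brbbb]  L=[0 1/2 3/4 7/8]  R=[1]  — 15/16
G_6 [brbbbb]  L=[0 1/2 3/4 7/8 15/16]  R=[1]  — 31/32
G_7 [brbbbbr]  L=[0 1/2 3/4 7/8 15/16]  R=[31/32 1]  — 61/64
G_8 [brbbbbrr]  L=[0 1/2 3/4 7/8 15/16]  R=[61/64 31/32 1]  — 121/128
G_9 [brbbbbrrb]  L=[0 1/2 3/4 7/8 15/16 121/128]  R=[61/64 31/32 1]  — 243/256
G_10 [brbbbbrrbr]  L=[0 1/2 3/4 7/8 15/16 121/128]  R=[243/256 61/64 31/32 1]  — 485/512
G_11 [brbbbbrrbrr]  L=[0 1/2 3/4 7/8 15/16 121/128]  R=[485/512 243/256 61/64 31/32 1]  — 969/1024
G_12 [brbbbbrrbrrb]  L=[0 1/2 3/4 7/8 15/16 121/128 969/1024]  R=[485/512 243/256 61/64 31/32 1]  — 1939/2048
G_13 [brbbbbrrbrrbb]  L=[0 1/2 3/4 7/8 15/16 121/128 969/1024 1939/2048]  R=[485/512 243/256 61/64 31/32 1]  — 3879/4096
G_14 [brbbbbrrbrrbbb]  L=[0 1/2 3/4 7/8 15/16 121/128 969/1024 1939/2048 3879/4096]  R=[485/512 243/256 61/64 31/32 1]  — 7759/8192
G_15 [brbbbbrrbrrbbbb]  L=[0 1/2 3/4 7/8 15/16 121/128 969/1024 1939/2048 3879/4096 7759/8192]  R=[485/512 243/256 61/64 31/32 1]  — 15519/16384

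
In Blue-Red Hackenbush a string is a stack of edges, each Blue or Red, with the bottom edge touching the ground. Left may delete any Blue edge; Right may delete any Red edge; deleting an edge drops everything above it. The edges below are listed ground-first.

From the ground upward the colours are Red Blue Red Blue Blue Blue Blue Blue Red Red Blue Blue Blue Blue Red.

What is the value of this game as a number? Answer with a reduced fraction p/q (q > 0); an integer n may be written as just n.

Recurse on prefixes of the 15-edge string Red Blue Red Blue Blue Blue Blue Blue Red Red Blue Blue Blue Blue Red:
g(R) = { (no moves) | 0 } so -1
g(RB) = { -1 | 0 } so -1/2
g(RBR) = { -1 | -1/2 0 } so -3/4
g(RBRB) = { -1 -3/4 | -1/2 0 } so -5/8
g(RBRBB) = { -1 -3/4 -5/8 | -1/2 0 } so -9/16
g(RBRBBB) = { -1 -3/4 -5/8 -9/16 | -1/2 0 } so -17/32
g(RBRBBBB) = { -1 -3/4 -5/8 -9/16 -17/32 | -1/2 0 } so -33/64
g(RBRBBBBB) = { -1 -3/4 -5/8 -9/16 -17/32 -33/64 | -1/2 0 } so -65/128
g(RBRBBBBBR) = { -1 -3/4 -5/8 -9/16 -17/32 -33/64 | -65/128 -1/2 0 } so -131/256
g(RBRBBBBBRR) = { -1 -3/4 -5/8 -9/16 -17/32 -33/64 | -131/256 -65/128 -1/2 0 } so -263/512
g(RBRBBBBBRRB) = { -1 -3/4 -5/8 -9/16 -17/32 -33/64 -263/512 | -131/256 -65/128 -1/2 0 } so -525/1024
g(RBRBBBBBRRBB) = { -1 -3/4 -5/8 -9/16 -17/32 -33/64 -263/512 -525/1024 | -131/256 -65/128 -1/2 0 } so -1049/2048
g(RBRBBBBBRRBBB) = { -1 -3/4 -5/8 -9/16 -17/32 -33/64 -263/512 -525/1024 -1049/2048 | -131/256 -65/128 -1/2 0 } so -2097/4096
g(RBRBBBBBRRBBBB) = { -1 -3/4 -5/8 -9/16 -17/32 -33/64 -263/512 -525/1024 -1049/2048 -2097/4096 | -131/256 -65/128 -1/2 0 } so -4193/8192
g(RBRBBBBBRRBBBBR) = { -1 -3/4 -5/8 -9/16 -17/32 -33/64 -263/512 -525/1024 -1049/2048 -2097/4096 | -4193/8192 -131/256 -65/128 -1/2 0 } so -8387/16384

-8387/16384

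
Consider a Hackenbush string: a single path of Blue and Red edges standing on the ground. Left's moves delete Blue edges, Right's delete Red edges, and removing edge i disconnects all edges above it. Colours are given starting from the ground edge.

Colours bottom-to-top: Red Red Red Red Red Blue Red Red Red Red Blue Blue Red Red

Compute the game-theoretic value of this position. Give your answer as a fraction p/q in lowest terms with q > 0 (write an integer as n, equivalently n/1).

-2535/512

1 of 14 · R · max L −∞ · min R 0 = -1
2 of 14 · RR · max L −∞ · min R -1 = -2
3 of 14 · RRR · max L −∞ · min R -2 = -3
4 of 14 · RRRR · max L −∞ · min R -3 = -4
5 of 14 · RRRRR · max L −∞ · min R -4 = -5
6 of 14 · RRRRRB · max L -5 · min R -4 = -9/2
7 of 14 · RRRRRBR · max L -5 · min R -9/2 = -19/4
8 of 14 · RRRRRBRR · max L -5 · min R -19/4 = -39/8
9 of 14 · RRRRRBRRR · max L -5 · min R -39/8 = -79/16
10 of 14 · RRRRRBRRRR · max L -5 · min R -79/16 = -159/32
11 of 14 · RRRRRBRRRRB · max L -159/32 · min R -79/16 = -317/64
12 of 14 · RRRRRBRRRRBB · max L -317/64 · min R -79/16 = -633/128
13 of 14 · RRRRRBRRRRBBR · max L -317/64 · min R -633/128 = -1267/256
14 of 14 · RRRRRBRRRRBBRR · max L -317/64 · min R -1267/256 = -2535/512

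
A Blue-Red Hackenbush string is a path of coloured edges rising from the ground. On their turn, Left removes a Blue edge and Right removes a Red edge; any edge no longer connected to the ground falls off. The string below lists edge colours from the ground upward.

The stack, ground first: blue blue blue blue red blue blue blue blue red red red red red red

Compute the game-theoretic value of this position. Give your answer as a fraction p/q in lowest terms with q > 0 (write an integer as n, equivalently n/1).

8065/2048

Recurse on prefixes of the 15-edge string blue blue blue blue red blue blue blue blue red red red red red red:
b: Left { 0 }, Right { none } -> simplest 1
bb: Left { 0, 1 }, Right { none } -> simplest 2
bbb: Left { 0, 1, 2 }, Right { none } -> simplest 3
bbbb: Left { 0, 1, 2, 3 }, Right { none } -> simplest 4
bbbbr: Left { 0, 1, 2, 3 }, Right { 4 } -> simplest 7/2
bbbbrb: Left { 0, 1, 2, 3, 7/2 }, Right { 4 } -> simplest 15/4
bbbbrbb: Left { 0, 1, 2, 3, 7/2, 15/4 }, Right { 4 } -> simplest 31/8
bbbbrbbb: Left { 0, 1, 2, 3, 7/2, 15/4, 31/8 }, Right { 4 } -> simplest 63/16
bbbbrbbbb: Left { 0, 1, 2, 3, 7/2, 15/4, 31/8, 63/16 }, Right { 4 } -> simplest 127/32
bbbbrbbbbr: Left { 0, 1, 2, 3, 7/2, 15/4, 31/8, 63/16 }, Right { 127/32, 4 } -> simplest 253/64
bbbbrbbbbrr: Left { 0, 1, 2, 3, 7/2, 15/4, 31/8, 63/16 }, Right { 253/64, 127/32, 4 } -> simplest 505/128
bbbbrbbbbrrr: Left { 0, 1, 2, 3, 7/2, 15/4, 31/8, 63/16 }, Right { 505/128, 253/64, 127/32, 4 } -> simplest 1009/256
bbbbrbbbbrrrr: Left { 0, 1, 2, 3, 7/2, 15/4, 31/8, 63/16 }, Right { 1009/256, 505/128, 253/64, 127/32, 4 } -> simplest 2017/512
bbbbrbbbbrrrrr: Left { 0, 1, 2, 3, 7/2, 15/4, 31/8, 63/16 }, Right { 2017/512, 1009/256, 505/128, 253/64, 127/32, 4 } -> simplest 4033/1024
bbbbrbbbbrrrrrr: Left { 0, 1, 2, 3, 7/2, 15/4, 31/8, 63/16 }, Right { 4033/1024, 2017/512, 1009/256, 505/128, 253/64, 127/32, 4 } -> simplest 8065/2048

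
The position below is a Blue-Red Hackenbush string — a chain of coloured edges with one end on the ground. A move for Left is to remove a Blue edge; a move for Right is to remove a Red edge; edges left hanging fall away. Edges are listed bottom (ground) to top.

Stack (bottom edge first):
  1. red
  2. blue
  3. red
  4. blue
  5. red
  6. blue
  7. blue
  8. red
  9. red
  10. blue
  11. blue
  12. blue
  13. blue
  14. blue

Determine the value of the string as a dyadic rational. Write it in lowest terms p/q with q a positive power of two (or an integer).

Build G(s[:k]) for k = 1..14, string s = red blue red blue red blue blue red red blue blue blue blue blue.
edge 1 of 14 (red): { ∅ | 0 } = -1
edge 2 of 14 (blue): { -1 | 0 } = -1/2
edge 3 of 14 (red): { -1 | -1/2,0 } = -3/4
edge 4 of 14 (blue): { -1,-3/4 | -1/2,0 } = -5/8
edge 5 of 14 (red): { -1,-3/4 | -5/8,-1/2,0 } = -11/16
edge 6 of 14 (blue): { -1,-3/4,-11/16 | -5/8,-1/2,0 } = -21/32
edge 7 of 14 (blue): { -1,-3/4,-11/16,-21/32 | -5/8,-1/2,0 } = -41/64
edge 8 of 14 (red): { -1,-3/4,-11/16,-21/32 | -41/64,-5/8,-1/2,0 } = -83/128
edge 9 of 14 (red): { -1,-3/4,-11/16,-21/32 | -83/128,-41/64,-5/8,-1/2,0 } = -167/256
edge 10 of 14 (blue): { -1,-3/4,-11/16,-21/32,-167/256 | -83/128,-41/64,-5/8,-1/2,0 } = -333/512
edge 11 of 14 (blue): { -1,-3/4,-11/16,-21/32,-167/256,-333/512 | -83/128,-41/64,-5/8,-1/2,0 } = -665/1024
edge 12 of 14 (blue): { -1,-3/4,-11/16,-21/32,-167/256,-333/512,-665/1024 | -83/128,-41/64,-5/8,-1/2,0 } = -1329/2048
edge 13 of 14 (blue): { -1,-3/4,-11/16,-21/32,-167/256,-333/512,-665/1024,-1329/2048 | -83/128,-41/64,-5/8,-1/2,0 } = -2657/4096
edge 14 of 14 (blue): { -1,-3/4,-11/16,-21/32,-167/256,-333/512,-665/1024,-1329/2048,-2657/4096 | -83/128,-41/64,-5/8,-1/2,0 } = -5313/8192

-5313/8192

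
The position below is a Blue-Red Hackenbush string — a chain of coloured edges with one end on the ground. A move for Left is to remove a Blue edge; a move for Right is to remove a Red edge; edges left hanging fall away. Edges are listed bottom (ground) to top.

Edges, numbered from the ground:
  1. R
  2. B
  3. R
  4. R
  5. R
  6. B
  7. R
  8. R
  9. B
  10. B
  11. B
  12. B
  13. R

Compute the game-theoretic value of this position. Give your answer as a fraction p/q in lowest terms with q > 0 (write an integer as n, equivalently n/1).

-3779/4096

Build value(s[:k]) for k = 1..13, string s = R B R R R B R R B B B B R.
value_1 [R]  L=[(no moves)]  R=[0]  = -1
value_2 [RB]  L=[-1]  R=[0]  = -1/2
value_3 [RBR]  L=[-1]  R=[-1/2,0]  = -3/4
value_4 [RBRR]  L=[-1]  R=[-3/4,-1/2,0]  = -7/8
value_5 [RBRRR]  L=[-1]  R=[-7/8,-3/4,-1/2,0]  = -15/16
value_6 [RBRRRB]  L=[-1,-15/16]  R=[-7/8,-3/4,-1/2,0]  = -29/32
value_7 [RBRRRBR]  L=[-1,-15/16]  R=[-29/32,-7/8,-3/4,-1/2,0]  = -59/64
value_8 [RBRRRBRR]  L=[-1,-15/16]  R=[-59/64,-29/32,-7/8,-3/4,-1/2,0]  = -119/128
value_9 [RBRRRBRRB]  L=[-1,-15/16,-119/128]  R=[-59/64,-29/32,-7/8,-3/4,-1/2,0]  = -237/256
value_10 [RBRRRBRRBB]  L=[-1,-15/16,-119/128,-237/256]  R=[-59/64,-29/32,-7/8,-3/4,-1/2,0]  = -473/512
value_11 [RBRRRBRRBBB]  L=[-1,-15/16,-119/128,-237/256,-473/512]  R=[-59/64,-29/32,-7/8,-3/4,-1/2,0]  = -945/1024
value_12 [RBRRRBRRBBBB]  L=[-1,-15/16,-119/128,-237/256,-473/512,-945/1024]  R=[-59/64,-29/32,-7/8,-3/4,-1/2,0]  = -1889/2048
value_13 [RBRRRBRRBBBBR]  L=[-1,-15/16,-119/128,-237/256,-473/512,-945/1024]  R=[-1889/2048,-59/64,-29/32,-7/8,-3/4,-1/2,0]  = -3779/4096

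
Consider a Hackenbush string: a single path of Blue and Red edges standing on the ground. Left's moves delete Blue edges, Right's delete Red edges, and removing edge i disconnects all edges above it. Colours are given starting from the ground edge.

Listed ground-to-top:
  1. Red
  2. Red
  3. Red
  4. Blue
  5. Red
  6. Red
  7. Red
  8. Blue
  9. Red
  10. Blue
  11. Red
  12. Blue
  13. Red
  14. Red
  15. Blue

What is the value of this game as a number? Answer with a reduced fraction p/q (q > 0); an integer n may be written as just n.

Prefix values for Red Red Red Blue Red Red Red Blue Red Blue Red Blue Red Red Blue via {L|R} + simplicity:
step 1: add Red to get R; options L={ ∅ } R={ 0 } = -1
step 2: add Red to get RR; options L={ ∅ } R={ -1,0 } = -2
step 3: add Red to get RRR; options L={ ∅ } R={ -2,-1,0 } = -3
step 4: add Blue to get RRRB; options L={ -3 } R={ -2,-1,0 } = -5/2
step 5: add Red to get RRRBR; options L={ -3 } R={ -5/2,-2,-1,0 } = -11/4
step 6: add Red to get RRRBRR; options L={ -3 } R={ -11/4,-5/2,-2,-1,0 } = -23/8
step 7: add Red to get RRRBRRR; options L={ -3 } R={ -23/8,-11/4,-5/2,-2,-1,0 } = -47/16
step 8: add Blue to get RRRBRRRB; options L={ -3,-47/16 } R={ -23/8,-11/4,-5/2,-2,-1,0 } = -93/32
step 9: add Red to get RRRBRRRBR; options L={ -3,-47/16 } R={ -93/32,-23/8,-11/4,-5/2,-2,-1,0 } = -187/64
step 10: add Blue to get RRRBRRRBRB; options L={ -3,-47/16,-187/64 } R={ -93/32,-23/8,-11/4,-5/2,-2,-1,0 } = -373/128
step 11: add Red to get RRRBRRRBRBR; options L={ -3,-47/16,-187/64 } R={ -373/128,-93/32,-23/8,-11/4,-5/2,-2,-1,0 } = -747/256
step 12: add Blue to get RRRBRRRBRBRB; options L={ -3,-47/16,-187/64,-747/256 } R={ -373/128,-93/32,-23/8,-11/4,-5/2,-2,-1,0 } = -1493/512
step 13: add Red to get RRRBRRRBRBRBR; options L={ -3,-47/16,-187/64,-747/256 } R={ -1493/512,-373/128,-93/32,-23/8,-11/4,-5/2,-2,-1,0 } = -2987/1024
step 14: add Red to get RRRBRRRBRBRBRR; options L={ -3,-47/16,-187/64,-747/256 } R={ -2987/1024,-1493/512,-373/128,-93/32,-23/8,-11/4,-5/2,-2,-1,0 } = -5975/2048
step 15: add Blue to get RRRBRRRBRBRBRRB; options L={ -3,-47/16,-187/64,-747/256,-5975/2048 } R={ -2987/1024,-1493/512,-373/128,-93/32,-23/8,-11/4,-5/2,-2,-1,0 } = -11949/4096

-11949/4096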